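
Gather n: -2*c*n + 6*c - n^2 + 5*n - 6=6*c - n^2 + n*(5 - 2*c) - 6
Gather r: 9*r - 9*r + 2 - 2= 0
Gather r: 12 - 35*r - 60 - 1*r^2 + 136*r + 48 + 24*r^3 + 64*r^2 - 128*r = 24*r^3 + 63*r^2 - 27*r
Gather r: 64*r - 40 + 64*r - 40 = 128*r - 80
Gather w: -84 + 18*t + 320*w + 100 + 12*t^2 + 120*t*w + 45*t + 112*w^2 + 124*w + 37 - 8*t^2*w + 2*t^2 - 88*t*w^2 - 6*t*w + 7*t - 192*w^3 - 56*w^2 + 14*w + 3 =14*t^2 + 70*t - 192*w^3 + w^2*(56 - 88*t) + w*(-8*t^2 + 114*t + 458) + 56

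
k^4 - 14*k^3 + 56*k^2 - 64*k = k*(k - 8)*(k - 4)*(k - 2)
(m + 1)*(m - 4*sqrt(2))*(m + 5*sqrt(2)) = m^3 + m^2 + sqrt(2)*m^2 - 40*m + sqrt(2)*m - 40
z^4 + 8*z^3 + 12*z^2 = z^2*(z + 2)*(z + 6)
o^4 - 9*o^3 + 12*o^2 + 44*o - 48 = (o - 6)*(o - 4)*(o - 1)*(o + 2)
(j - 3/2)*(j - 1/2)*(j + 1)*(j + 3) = j^4 + 2*j^3 - 17*j^2/4 - 3*j + 9/4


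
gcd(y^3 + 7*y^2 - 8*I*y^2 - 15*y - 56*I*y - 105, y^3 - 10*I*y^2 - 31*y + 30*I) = y^2 - 8*I*y - 15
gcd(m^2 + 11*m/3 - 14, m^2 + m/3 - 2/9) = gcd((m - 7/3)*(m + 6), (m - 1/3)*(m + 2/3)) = 1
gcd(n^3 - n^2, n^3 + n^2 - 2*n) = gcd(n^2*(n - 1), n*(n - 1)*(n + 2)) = n^2 - n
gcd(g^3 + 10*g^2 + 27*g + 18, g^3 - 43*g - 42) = g^2 + 7*g + 6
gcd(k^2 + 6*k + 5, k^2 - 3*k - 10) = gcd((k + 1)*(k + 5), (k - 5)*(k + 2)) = 1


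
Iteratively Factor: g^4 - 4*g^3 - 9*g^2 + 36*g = (g + 3)*(g^3 - 7*g^2 + 12*g) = g*(g + 3)*(g^2 - 7*g + 12) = g*(g - 4)*(g + 3)*(g - 3)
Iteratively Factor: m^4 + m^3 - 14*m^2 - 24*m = (m + 2)*(m^3 - m^2 - 12*m) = m*(m + 2)*(m^2 - m - 12) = m*(m - 4)*(m + 2)*(m + 3)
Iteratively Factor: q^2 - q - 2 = (q - 2)*(q + 1)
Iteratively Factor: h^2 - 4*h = (h)*(h - 4)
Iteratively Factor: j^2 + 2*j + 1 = (j + 1)*(j + 1)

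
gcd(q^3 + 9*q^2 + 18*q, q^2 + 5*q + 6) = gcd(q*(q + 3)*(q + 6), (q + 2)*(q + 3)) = q + 3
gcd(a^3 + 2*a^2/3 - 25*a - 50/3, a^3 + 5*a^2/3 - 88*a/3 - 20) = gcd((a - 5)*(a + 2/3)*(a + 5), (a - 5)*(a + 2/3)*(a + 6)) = a^2 - 13*a/3 - 10/3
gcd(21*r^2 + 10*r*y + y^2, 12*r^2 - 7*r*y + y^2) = 1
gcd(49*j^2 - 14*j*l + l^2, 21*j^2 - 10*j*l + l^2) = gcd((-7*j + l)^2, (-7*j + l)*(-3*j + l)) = 7*j - l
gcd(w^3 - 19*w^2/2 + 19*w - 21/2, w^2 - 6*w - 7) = w - 7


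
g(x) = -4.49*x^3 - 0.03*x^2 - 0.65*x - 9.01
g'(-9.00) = -1091.18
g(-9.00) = 3267.62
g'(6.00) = -485.93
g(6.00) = -983.83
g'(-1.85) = -46.64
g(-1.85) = 20.52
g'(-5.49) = -406.31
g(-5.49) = 736.61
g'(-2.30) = -71.77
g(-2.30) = 46.96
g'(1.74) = -41.54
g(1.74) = -33.89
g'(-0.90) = -11.51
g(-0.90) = -5.18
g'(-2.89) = -112.98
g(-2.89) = 101.00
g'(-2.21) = -66.31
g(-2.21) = 40.74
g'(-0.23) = -1.35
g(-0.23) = -8.81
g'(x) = -13.47*x^2 - 0.06*x - 0.65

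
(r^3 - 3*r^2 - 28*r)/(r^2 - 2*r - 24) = r*(r - 7)/(r - 6)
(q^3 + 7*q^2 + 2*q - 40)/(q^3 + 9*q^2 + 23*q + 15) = (q^2 + 2*q - 8)/(q^2 + 4*q + 3)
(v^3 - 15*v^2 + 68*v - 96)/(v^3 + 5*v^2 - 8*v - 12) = (v^3 - 15*v^2 + 68*v - 96)/(v^3 + 5*v^2 - 8*v - 12)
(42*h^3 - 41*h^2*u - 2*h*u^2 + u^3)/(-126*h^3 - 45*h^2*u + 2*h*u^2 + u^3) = (-h + u)/(3*h + u)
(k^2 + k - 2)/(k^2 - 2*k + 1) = (k + 2)/(k - 1)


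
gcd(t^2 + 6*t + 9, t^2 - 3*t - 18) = t + 3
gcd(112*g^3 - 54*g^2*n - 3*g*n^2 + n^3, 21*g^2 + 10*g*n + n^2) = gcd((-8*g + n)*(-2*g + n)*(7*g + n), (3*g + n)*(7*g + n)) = 7*g + n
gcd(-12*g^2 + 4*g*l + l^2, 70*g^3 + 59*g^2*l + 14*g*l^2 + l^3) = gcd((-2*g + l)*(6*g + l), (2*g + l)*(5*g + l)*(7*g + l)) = 1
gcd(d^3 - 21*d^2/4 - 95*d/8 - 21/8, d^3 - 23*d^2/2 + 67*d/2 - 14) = d - 7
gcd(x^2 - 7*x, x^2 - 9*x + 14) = x - 7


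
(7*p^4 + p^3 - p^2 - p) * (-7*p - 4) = -49*p^5 - 35*p^4 + 3*p^3 + 11*p^2 + 4*p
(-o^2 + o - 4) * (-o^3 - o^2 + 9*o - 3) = o^5 - 6*o^3 + 16*o^2 - 39*o + 12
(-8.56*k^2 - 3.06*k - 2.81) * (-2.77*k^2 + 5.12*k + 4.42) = 23.7112*k^4 - 35.351*k^3 - 45.7187*k^2 - 27.9124*k - 12.4202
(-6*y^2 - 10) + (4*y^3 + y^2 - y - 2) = 4*y^3 - 5*y^2 - y - 12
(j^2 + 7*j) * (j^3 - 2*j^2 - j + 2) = j^5 + 5*j^4 - 15*j^3 - 5*j^2 + 14*j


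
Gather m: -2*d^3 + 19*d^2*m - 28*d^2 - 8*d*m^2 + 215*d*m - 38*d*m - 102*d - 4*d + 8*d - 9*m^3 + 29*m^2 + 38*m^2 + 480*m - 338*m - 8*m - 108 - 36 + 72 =-2*d^3 - 28*d^2 - 98*d - 9*m^3 + m^2*(67 - 8*d) + m*(19*d^2 + 177*d + 134) - 72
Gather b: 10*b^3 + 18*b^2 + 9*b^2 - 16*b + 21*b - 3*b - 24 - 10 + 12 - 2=10*b^3 + 27*b^2 + 2*b - 24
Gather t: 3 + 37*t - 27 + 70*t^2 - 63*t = 70*t^2 - 26*t - 24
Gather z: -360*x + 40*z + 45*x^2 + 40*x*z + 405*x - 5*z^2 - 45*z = 45*x^2 + 45*x - 5*z^2 + z*(40*x - 5)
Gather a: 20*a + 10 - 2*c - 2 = 20*a - 2*c + 8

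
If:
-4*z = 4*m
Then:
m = -z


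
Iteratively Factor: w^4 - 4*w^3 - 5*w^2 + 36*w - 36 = (w - 2)*(w^3 - 2*w^2 - 9*w + 18) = (w - 3)*(w - 2)*(w^2 + w - 6) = (w - 3)*(w - 2)^2*(w + 3)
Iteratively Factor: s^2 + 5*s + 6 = (s + 3)*(s + 2)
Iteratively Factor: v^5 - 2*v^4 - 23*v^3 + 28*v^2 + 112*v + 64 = (v + 1)*(v^4 - 3*v^3 - 20*v^2 + 48*v + 64) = (v + 1)^2*(v^3 - 4*v^2 - 16*v + 64) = (v - 4)*(v + 1)^2*(v^2 - 16) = (v - 4)^2*(v + 1)^2*(v + 4)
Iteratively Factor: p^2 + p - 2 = (p + 2)*(p - 1)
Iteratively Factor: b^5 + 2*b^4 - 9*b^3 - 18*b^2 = (b)*(b^4 + 2*b^3 - 9*b^2 - 18*b) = b*(b + 2)*(b^3 - 9*b) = b*(b + 2)*(b + 3)*(b^2 - 3*b) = b^2*(b + 2)*(b + 3)*(b - 3)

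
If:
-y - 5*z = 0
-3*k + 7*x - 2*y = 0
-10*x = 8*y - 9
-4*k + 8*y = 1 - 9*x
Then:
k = 295/164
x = 33/41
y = 39/328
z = -39/1640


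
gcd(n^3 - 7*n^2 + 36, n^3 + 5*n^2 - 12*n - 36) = n^2 - n - 6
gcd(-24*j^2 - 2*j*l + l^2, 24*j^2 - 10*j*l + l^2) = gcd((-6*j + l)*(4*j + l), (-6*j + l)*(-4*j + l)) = 6*j - l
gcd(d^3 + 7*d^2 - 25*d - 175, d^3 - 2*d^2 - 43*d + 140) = d^2 + 2*d - 35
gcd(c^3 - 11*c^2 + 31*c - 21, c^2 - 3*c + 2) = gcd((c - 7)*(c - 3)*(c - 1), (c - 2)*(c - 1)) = c - 1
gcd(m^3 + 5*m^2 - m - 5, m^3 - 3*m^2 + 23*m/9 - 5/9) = m - 1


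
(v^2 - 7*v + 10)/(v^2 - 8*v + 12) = (v - 5)/(v - 6)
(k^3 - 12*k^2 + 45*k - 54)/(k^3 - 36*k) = (k^2 - 6*k + 9)/(k*(k + 6))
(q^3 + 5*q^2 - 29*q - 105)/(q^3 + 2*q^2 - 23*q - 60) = (q + 7)/(q + 4)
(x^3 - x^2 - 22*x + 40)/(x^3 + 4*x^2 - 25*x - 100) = (x^2 - 6*x + 8)/(x^2 - x - 20)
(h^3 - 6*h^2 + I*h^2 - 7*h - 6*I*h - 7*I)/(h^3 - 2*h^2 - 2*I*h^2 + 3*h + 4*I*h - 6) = (h^2 - 6*h - 7)/(h^2 - h*(2 + 3*I) + 6*I)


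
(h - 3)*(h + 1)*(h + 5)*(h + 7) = h^4 + 10*h^3 + 8*h^2 - 106*h - 105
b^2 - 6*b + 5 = (b - 5)*(b - 1)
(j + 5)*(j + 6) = j^2 + 11*j + 30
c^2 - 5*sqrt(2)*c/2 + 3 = (c - 3*sqrt(2)/2)*(c - sqrt(2))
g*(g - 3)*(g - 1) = g^3 - 4*g^2 + 3*g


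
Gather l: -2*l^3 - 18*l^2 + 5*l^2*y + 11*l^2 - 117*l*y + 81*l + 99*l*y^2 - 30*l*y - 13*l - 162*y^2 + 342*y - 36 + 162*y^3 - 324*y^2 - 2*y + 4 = -2*l^3 + l^2*(5*y - 7) + l*(99*y^2 - 147*y + 68) + 162*y^3 - 486*y^2 + 340*y - 32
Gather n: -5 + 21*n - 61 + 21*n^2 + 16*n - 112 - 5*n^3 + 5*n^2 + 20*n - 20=-5*n^3 + 26*n^2 + 57*n - 198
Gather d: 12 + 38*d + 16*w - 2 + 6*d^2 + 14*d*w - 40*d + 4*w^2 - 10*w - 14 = 6*d^2 + d*(14*w - 2) + 4*w^2 + 6*w - 4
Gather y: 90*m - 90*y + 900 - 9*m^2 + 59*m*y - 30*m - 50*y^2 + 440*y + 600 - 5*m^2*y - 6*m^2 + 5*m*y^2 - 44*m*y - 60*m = -15*m^2 + y^2*(5*m - 50) + y*(-5*m^2 + 15*m + 350) + 1500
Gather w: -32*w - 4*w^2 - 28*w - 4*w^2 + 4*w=-8*w^2 - 56*w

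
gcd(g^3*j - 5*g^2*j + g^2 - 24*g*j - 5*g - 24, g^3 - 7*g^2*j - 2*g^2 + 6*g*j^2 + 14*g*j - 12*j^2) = 1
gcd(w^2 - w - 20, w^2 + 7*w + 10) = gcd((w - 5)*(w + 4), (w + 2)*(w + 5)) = 1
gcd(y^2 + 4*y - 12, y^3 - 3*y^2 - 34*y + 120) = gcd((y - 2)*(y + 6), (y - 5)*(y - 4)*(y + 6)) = y + 6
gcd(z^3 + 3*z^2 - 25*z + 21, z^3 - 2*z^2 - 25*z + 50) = 1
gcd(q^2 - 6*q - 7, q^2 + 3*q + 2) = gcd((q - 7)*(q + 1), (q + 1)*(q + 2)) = q + 1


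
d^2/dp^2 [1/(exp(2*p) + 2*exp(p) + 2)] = 2*(4*(exp(p) + 1)^2*exp(p) - (2*exp(p) + 1)*(exp(2*p) + 2*exp(p) + 2))*exp(p)/(exp(2*p) + 2*exp(p) + 2)^3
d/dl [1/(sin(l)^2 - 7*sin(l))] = (7 - 2*sin(l))*cos(l)/((sin(l) - 7)^2*sin(l)^2)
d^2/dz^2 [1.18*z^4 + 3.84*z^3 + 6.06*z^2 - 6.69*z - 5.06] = 14.16*z^2 + 23.04*z + 12.12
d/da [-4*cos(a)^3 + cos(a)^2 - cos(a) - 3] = (12*cos(a)^2 - 2*cos(a) + 1)*sin(a)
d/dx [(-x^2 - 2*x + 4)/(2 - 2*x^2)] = (-x^2 + 3*x - 1)/(x^4 - 2*x^2 + 1)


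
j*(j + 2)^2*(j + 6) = j^4 + 10*j^3 + 28*j^2 + 24*j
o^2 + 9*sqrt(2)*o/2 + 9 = (o + 3*sqrt(2)/2)*(o + 3*sqrt(2))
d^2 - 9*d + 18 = (d - 6)*(d - 3)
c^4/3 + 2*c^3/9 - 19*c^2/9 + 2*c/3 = c*(c/3 + 1)*(c - 2)*(c - 1/3)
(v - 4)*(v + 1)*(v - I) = v^3 - 3*v^2 - I*v^2 - 4*v + 3*I*v + 4*I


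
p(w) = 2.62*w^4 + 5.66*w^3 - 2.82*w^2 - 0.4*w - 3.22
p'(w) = 10.48*w^3 + 16.98*w^2 - 5.64*w - 0.4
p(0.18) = -3.35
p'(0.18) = -0.80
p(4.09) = 1068.37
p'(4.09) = 977.60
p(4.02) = 1001.54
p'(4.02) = 932.16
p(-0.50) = -4.27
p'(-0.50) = 5.36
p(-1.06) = -9.40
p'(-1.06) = 12.18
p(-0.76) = -6.16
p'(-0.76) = 9.09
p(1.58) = 27.76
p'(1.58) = 74.41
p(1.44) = 18.52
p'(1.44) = 57.98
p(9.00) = 21080.72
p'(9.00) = 8964.14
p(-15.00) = 112903.28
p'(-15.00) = -31465.30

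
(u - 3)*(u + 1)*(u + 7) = u^3 + 5*u^2 - 17*u - 21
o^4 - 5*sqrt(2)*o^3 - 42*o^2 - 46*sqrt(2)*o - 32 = (o - 8*sqrt(2))*(o + sqrt(2))^3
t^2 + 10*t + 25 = (t + 5)^2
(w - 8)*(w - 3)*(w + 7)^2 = w^4 + 3*w^3 - 81*w^2 - 203*w + 1176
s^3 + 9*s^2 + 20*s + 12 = (s + 1)*(s + 2)*(s + 6)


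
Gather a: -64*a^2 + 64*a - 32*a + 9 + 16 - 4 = -64*a^2 + 32*a + 21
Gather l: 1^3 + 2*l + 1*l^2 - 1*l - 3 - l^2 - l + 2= 0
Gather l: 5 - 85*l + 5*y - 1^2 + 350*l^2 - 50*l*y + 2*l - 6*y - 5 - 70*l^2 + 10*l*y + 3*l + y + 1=280*l^2 + l*(-40*y - 80)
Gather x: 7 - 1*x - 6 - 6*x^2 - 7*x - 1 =-6*x^2 - 8*x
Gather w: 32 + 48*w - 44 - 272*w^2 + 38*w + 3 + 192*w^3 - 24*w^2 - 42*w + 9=192*w^3 - 296*w^2 + 44*w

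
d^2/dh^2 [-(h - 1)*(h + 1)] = -2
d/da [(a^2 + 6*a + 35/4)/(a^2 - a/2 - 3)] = (-52*a^2 - 188*a - 109)/(2*(4*a^4 - 4*a^3 - 23*a^2 + 12*a + 36))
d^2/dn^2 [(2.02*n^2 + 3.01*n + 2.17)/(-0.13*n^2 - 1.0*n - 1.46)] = (0.423462*n^3 + 2.080338*n^2 + 1.735188*n - 3.338732)/(0.002197*n^6 + 0.0507*n^5 + 0.464022*n^4 + 2.1388*n^3 + 5.211324*n^2 + 6.3948*n + 3.112136)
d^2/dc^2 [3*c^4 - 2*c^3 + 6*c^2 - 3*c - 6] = 36*c^2 - 12*c + 12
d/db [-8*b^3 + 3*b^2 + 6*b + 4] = -24*b^2 + 6*b + 6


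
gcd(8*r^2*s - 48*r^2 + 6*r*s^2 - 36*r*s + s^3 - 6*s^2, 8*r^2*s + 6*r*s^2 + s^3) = 8*r^2 + 6*r*s + s^2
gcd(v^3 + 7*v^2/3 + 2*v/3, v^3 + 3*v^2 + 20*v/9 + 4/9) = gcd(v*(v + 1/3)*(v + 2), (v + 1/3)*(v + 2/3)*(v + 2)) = v^2 + 7*v/3 + 2/3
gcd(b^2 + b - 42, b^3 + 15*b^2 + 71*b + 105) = b + 7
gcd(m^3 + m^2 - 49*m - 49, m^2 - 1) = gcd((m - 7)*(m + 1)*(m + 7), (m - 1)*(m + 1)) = m + 1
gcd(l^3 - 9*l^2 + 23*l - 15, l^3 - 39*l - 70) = 1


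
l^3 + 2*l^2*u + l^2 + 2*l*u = l*(l + 1)*(l + 2*u)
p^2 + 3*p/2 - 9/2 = (p - 3/2)*(p + 3)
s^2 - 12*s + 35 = (s - 7)*(s - 5)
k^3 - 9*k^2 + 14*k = k*(k - 7)*(k - 2)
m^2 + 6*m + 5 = (m + 1)*(m + 5)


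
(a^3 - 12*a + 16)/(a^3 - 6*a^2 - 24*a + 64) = (a - 2)/(a - 8)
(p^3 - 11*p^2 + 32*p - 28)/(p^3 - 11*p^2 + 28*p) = (p^2 - 4*p + 4)/(p*(p - 4))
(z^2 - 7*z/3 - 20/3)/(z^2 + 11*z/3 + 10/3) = (z - 4)/(z + 2)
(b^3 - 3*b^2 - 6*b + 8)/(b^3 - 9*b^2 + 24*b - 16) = (b + 2)/(b - 4)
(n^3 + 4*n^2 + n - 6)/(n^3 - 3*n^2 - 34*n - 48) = (n - 1)/(n - 8)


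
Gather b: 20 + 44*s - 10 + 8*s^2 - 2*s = 8*s^2 + 42*s + 10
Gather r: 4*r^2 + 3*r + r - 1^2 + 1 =4*r^2 + 4*r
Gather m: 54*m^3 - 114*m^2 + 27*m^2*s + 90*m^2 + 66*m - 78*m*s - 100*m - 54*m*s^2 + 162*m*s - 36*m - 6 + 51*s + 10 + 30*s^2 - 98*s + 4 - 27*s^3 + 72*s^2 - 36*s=54*m^3 + m^2*(27*s - 24) + m*(-54*s^2 + 84*s - 70) - 27*s^3 + 102*s^2 - 83*s + 8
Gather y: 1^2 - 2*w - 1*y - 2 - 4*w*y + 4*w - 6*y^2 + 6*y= 2*w - 6*y^2 + y*(5 - 4*w) - 1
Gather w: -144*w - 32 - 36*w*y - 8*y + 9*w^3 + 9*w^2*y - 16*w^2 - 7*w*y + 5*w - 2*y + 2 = 9*w^3 + w^2*(9*y - 16) + w*(-43*y - 139) - 10*y - 30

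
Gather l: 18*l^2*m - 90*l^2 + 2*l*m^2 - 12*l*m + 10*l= l^2*(18*m - 90) + l*(2*m^2 - 12*m + 10)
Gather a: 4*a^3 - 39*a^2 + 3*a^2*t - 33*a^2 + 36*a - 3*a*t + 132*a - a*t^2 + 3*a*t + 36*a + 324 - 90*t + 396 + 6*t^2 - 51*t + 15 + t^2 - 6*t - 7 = 4*a^3 + a^2*(3*t - 72) + a*(204 - t^2) + 7*t^2 - 147*t + 728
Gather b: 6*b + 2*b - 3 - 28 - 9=8*b - 40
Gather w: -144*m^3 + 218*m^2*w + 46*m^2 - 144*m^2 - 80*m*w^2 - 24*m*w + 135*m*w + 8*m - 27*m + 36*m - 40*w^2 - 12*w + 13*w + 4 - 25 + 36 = -144*m^3 - 98*m^2 + 17*m + w^2*(-80*m - 40) + w*(218*m^2 + 111*m + 1) + 15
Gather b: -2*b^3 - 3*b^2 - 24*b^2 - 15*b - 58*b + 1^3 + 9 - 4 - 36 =-2*b^3 - 27*b^2 - 73*b - 30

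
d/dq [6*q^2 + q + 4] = 12*q + 1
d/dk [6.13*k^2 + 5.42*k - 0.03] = 12.26*k + 5.42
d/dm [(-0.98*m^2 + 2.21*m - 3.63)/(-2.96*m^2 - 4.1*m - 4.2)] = (10.5596*m^2 - 13.2576*m - 24.165)/(8.7616*m^4 + 24.272*m^3 + 41.674*m^2 + 34.44*m + 17.64)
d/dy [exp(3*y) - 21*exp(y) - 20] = 3*(exp(2*y) - 7)*exp(y)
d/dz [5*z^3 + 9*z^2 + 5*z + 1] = 15*z^2 + 18*z + 5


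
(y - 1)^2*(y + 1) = y^3 - y^2 - y + 1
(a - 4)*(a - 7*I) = a^2 - 4*a - 7*I*a + 28*I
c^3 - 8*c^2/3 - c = c*(c - 3)*(c + 1/3)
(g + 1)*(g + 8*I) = g^2 + g + 8*I*g + 8*I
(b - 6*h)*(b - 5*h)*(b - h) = b^3 - 12*b^2*h + 41*b*h^2 - 30*h^3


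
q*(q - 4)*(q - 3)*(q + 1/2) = q^4 - 13*q^3/2 + 17*q^2/2 + 6*q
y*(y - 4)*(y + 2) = y^3 - 2*y^2 - 8*y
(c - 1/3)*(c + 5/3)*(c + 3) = c^3 + 13*c^2/3 + 31*c/9 - 5/3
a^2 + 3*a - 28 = (a - 4)*(a + 7)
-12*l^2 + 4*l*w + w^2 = (-2*l + w)*(6*l + w)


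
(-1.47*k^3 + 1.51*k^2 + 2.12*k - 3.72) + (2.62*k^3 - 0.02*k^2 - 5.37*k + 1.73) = 1.15*k^3 + 1.49*k^2 - 3.25*k - 1.99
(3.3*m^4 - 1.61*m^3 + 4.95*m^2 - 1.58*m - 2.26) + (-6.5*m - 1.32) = 3.3*m^4 - 1.61*m^3 + 4.95*m^2 - 8.08*m - 3.58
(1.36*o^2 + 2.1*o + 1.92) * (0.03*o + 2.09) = 0.0408*o^3 + 2.9054*o^2 + 4.4466*o + 4.0128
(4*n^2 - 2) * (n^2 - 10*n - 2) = 4*n^4 - 40*n^3 - 10*n^2 + 20*n + 4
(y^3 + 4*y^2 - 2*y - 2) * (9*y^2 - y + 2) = 9*y^5 + 35*y^4 - 20*y^3 - 8*y^2 - 2*y - 4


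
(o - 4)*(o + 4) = o^2 - 16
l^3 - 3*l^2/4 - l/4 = l*(l - 1)*(l + 1/4)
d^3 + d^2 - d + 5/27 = (d - 1/3)^2*(d + 5/3)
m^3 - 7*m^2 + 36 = (m - 6)*(m - 3)*(m + 2)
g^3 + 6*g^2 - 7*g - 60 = (g - 3)*(g + 4)*(g + 5)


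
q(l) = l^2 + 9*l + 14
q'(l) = 2*l + 9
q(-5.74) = -4.71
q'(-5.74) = -2.48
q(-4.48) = -6.25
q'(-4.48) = 0.04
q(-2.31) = -1.45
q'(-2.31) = 4.38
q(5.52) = 94.15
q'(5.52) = 20.04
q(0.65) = 20.27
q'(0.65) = 10.30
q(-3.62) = -5.48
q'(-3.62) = 1.76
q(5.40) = 91.76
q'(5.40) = 19.80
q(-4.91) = -6.08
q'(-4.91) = -0.82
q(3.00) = 50.00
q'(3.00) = 15.00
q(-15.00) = 104.00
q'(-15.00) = -21.00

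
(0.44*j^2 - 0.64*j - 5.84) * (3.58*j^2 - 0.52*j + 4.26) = 1.5752*j^4 - 2.52*j^3 - 18.7*j^2 + 0.3104*j - 24.8784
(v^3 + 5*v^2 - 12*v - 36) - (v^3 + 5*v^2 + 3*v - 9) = -15*v - 27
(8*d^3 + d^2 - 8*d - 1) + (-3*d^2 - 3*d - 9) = 8*d^3 - 2*d^2 - 11*d - 10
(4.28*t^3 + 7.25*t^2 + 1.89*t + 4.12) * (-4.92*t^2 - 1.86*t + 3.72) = -21.0576*t^5 - 43.6308*t^4 - 6.8622*t^3 + 3.1842*t^2 - 0.632400000000001*t + 15.3264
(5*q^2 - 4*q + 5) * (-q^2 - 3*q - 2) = -5*q^4 - 11*q^3 - 3*q^2 - 7*q - 10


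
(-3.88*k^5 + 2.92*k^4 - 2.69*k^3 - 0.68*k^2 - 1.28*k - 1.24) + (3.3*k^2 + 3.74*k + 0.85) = -3.88*k^5 + 2.92*k^4 - 2.69*k^3 + 2.62*k^2 + 2.46*k - 0.39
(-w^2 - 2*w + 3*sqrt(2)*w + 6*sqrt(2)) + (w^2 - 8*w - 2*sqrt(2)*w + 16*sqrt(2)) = -10*w + sqrt(2)*w + 22*sqrt(2)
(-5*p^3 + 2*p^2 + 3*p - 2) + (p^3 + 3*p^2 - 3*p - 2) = -4*p^3 + 5*p^2 - 4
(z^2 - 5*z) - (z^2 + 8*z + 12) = -13*z - 12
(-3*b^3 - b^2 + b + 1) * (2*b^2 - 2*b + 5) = -6*b^5 + 4*b^4 - 11*b^3 - 5*b^2 + 3*b + 5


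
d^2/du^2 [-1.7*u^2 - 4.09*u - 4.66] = -3.40000000000000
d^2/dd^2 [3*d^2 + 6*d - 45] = 6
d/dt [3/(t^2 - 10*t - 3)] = 6*(5 - t)/(-t^2 + 10*t + 3)^2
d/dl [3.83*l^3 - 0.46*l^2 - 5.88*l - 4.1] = 11.49*l^2 - 0.92*l - 5.88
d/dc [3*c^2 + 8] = 6*c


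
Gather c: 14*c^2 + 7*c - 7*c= 14*c^2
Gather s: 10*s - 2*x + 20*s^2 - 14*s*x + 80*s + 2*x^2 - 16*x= 20*s^2 + s*(90 - 14*x) + 2*x^2 - 18*x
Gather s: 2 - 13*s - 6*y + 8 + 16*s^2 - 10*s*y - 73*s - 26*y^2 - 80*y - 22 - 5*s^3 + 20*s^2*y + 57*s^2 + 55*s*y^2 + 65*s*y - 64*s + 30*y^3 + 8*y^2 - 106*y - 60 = -5*s^3 + s^2*(20*y + 73) + s*(55*y^2 + 55*y - 150) + 30*y^3 - 18*y^2 - 192*y - 72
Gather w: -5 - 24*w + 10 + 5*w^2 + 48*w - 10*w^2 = -5*w^2 + 24*w + 5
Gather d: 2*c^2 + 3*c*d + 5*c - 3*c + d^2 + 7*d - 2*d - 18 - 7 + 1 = 2*c^2 + 2*c + d^2 + d*(3*c + 5) - 24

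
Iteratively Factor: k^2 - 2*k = (k - 2)*(k)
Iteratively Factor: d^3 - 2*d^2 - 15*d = (d + 3)*(d^2 - 5*d) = (d - 5)*(d + 3)*(d)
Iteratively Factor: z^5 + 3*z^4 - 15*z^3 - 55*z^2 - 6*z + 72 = (z - 1)*(z^4 + 4*z^3 - 11*z^2 - 66*z - 72) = (z - 1)*(z + 2)*(z^3 + 2*z^2 - 15*z - 36) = (z - 1)*(z + 2)*(z + 3)*(z^2 - z - 12) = (z - 4)*(z - 1)*(z + 2)*(z + 3)*(z + 3)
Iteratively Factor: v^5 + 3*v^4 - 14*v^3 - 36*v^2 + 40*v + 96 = (v + 2)*(v^4 + v^3 - 16*v^2 - 4*v + 48) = (v + 2)*(v + 4)*(v^3 - 3*v^2 - 4*v + 12) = (v - 3)*(v + 2)*(v + 4)*(v^2 - 4) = (v - 3)*(v + 2)^2*(v + 4)*(v - 2)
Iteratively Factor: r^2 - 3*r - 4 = (r - 4)*(r + 1)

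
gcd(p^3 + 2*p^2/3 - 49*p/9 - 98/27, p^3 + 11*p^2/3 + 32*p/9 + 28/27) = p^2 + 3*p + 14/9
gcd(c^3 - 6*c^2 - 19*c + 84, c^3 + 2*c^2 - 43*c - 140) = c^2 - 3*c - 28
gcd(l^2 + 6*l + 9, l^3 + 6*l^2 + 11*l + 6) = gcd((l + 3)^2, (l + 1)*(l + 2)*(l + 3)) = l + 3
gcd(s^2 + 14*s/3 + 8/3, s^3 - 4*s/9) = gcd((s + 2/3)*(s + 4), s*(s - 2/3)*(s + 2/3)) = s + 2/3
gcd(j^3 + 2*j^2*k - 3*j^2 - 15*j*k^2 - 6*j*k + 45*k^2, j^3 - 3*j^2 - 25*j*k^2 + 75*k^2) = j^2 + 5*j*k - 3*j - 15*k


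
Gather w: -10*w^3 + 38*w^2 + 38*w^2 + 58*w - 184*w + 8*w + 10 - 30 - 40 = -10*w^3 + 76*w^2 - 118*w - 60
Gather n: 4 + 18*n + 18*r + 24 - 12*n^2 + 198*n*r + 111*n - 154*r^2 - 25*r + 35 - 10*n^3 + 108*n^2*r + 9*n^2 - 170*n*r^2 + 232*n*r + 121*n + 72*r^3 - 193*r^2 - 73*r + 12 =-10*n^3 + n^2*(108*r - 3) + n*(-170*r^2 + 430*r + 250) + 72*r^3 - 347*r^2 - 80*r + 75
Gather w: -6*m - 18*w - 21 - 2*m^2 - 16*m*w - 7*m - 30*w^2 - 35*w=-2*m^2 - 13*m - 30*w^2 + w*(-16*m - 53) - 21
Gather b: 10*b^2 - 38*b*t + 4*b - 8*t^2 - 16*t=10*b^2 + b*(4 - 38*t) - 8*t^2 - 16*t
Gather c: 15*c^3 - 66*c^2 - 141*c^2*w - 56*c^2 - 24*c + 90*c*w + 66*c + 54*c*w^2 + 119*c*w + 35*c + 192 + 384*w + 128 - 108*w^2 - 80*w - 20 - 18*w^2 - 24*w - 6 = 15*c^3 + c^2*(-141*w - 122) + c*(54*w^2 + 209*w + 77) - 126*w^2 + 280*w + 294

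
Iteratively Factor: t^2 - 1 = (t - 1)*(t + 1)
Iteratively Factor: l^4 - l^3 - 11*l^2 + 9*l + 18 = (l + 3)*(l^3 - 4*l^2 + l + 6) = (l - 2)*(l + 3)*(l^2 - 2*l - 3) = (l - 2)*(l + 1)*(l + 3)*(l - 3)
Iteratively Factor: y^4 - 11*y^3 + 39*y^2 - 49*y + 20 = (y - 5)*(y^3 - 6*y^2 + 9*y - 4) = (y - 5)*(y - 1)*(y^2 - 5*y + 4) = (y - 5)*(y - 1)^2*(y - 4)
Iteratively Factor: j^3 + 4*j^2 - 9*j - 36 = (j + 4)*(j^2 - 9) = (j + 3)*(j + 4)*(j - 3)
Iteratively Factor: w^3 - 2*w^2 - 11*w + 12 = (w + 3)*(w^2 - 5*w + 4) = (w - 4)*(w + 3)*(w - 1)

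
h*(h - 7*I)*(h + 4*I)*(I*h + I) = I*h^4 + 3*h^3 + I*h^3 + 3*h^2 + 28*I*h^2 + 28*I*h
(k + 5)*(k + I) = k^2 + 5*k + I*k + 5*I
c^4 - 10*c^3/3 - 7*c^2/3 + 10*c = c*(c - 3)*(c - 2)*(c + 5/3)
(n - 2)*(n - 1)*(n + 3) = n^3 - 7*n + 6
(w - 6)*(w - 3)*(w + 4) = w^3 - 5*w^2 - 18*w + 72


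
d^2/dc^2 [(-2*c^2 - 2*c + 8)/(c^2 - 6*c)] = 4*(-7*c^3 + 12*c^2 - 72*c + 144)/(c^3*(c^3 - 18*c^2 + 108*c - 216))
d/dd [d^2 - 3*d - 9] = 2*d - 3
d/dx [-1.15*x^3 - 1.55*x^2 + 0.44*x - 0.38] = -3.45*x^2 - 3.1*x + 0.44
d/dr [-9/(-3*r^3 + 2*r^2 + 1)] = 9*r*(4 - 9*r)/(-3*r^3 + 2*r^2 + 1)^2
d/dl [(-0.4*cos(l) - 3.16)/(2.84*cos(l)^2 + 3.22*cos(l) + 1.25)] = (1.136*sin(l)^2 - 17.9488*cos(l) - 10.8112)*sin(l)/(2.84*cos(l)^2 + 3.22*cos(l) + 1.25)^2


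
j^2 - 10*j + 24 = (j - 6)*(j - 4)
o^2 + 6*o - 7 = (o - 1)*(o + 7)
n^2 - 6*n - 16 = (n - 8)*(n + 2)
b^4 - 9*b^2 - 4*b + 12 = (b - 3)*(b - 1)*(b + 2)^2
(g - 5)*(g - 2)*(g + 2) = g^3 - 5*g^2 - 4*g + 20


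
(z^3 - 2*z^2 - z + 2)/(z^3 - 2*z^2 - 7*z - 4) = (z^2 - 3*z + 2)/(z^2 - 3*z - 4)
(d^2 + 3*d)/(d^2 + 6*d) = (d + 3)/(d + 6)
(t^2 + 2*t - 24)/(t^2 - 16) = (t + 6)/(t + 4)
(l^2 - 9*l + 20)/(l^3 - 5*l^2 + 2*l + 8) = (l - 5)/(l^2 - l - 2)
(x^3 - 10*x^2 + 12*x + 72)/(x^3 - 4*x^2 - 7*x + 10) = (x^2 - 12*x + 36)/(x^2 - 6*x + 5)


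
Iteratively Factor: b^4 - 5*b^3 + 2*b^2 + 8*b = (b - 4)*(b^3 - b^2 - 2*b) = (b - 4)*(b + 1)*(b^2 - 2*b) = (b - 4)*(b - 2)*(b + 1)*(b)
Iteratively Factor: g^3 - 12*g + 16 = (g - 2)*(g^2 + 2*g - 8) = (g - 2)*(g + 4)*(g - 2)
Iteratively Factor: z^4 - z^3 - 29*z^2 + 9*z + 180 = (z - 5)*(z^3 + 4*z^2 - 9*z - 36) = (z - 5)*(z + 4)*(z^2 - 9) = (z - 5)*(z + 3)*(z + 4)*(z - 3)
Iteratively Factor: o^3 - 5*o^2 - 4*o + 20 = (o + 2)*(o^2 - 7*o + 10) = (o - 5)*(o + 2)*(o - 2)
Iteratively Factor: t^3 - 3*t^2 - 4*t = (t + 1)*(t^2 - 4*t) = t*(t + 1)*(t - 4)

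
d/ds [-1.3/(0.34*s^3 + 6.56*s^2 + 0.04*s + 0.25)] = (1.326*s^2 + 17.056*s + 0.052)/(0.34*s^3 + 6.56*s^2 + 0.04*s + 0.25)^2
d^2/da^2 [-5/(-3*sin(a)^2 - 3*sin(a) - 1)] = 15*(-12*sin(a)^4 - 9*sin(a)^3 + 19*sin(a)^2 + 19*sin(a) + 4)/(3*sin(a)^2 + 3*sin(a) + 1)^3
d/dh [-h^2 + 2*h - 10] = 2 - 2*h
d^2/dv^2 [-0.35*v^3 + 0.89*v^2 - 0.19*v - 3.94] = 1.78 - 2.1*v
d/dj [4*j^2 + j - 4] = 8*j + 1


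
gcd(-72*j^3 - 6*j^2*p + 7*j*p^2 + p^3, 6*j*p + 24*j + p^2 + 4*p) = 6*j + p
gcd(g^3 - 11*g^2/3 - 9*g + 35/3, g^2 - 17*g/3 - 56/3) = g + 7/3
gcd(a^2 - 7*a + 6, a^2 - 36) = a - 6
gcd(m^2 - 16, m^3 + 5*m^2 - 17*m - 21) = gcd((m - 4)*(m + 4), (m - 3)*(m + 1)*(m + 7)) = 1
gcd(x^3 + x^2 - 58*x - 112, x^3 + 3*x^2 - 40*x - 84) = x^2 + 9*x + 14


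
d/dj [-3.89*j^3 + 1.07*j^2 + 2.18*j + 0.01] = -11.67*j^2 + 2.14*j + 2.18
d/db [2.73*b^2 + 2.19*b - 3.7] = 5.46*b + 2.19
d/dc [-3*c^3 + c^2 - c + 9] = -9*c^2 + 2*c - 1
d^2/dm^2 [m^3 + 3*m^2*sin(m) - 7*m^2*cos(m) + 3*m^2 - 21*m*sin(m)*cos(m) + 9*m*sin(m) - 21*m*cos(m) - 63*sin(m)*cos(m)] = -3*m^2*sin(m) + 7*m^2*cos(m) + 19*m*sin(m) + 42*m*sin(2*m) + 33*m*cos(m) + 6*m + 48*sin(m) + 126*sin(2*m) + 4*cos(m) - 42*cos(2*m) + 6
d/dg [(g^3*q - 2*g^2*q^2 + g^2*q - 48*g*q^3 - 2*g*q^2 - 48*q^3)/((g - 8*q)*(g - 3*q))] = q*(g^2 - 6*g*q - 18*q^2 - 9*q)/(g^2 - 6*g*q + 9*q^2)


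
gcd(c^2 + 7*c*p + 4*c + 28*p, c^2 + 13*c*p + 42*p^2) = c + 7*p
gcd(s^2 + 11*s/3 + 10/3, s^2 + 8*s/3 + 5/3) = s + 5/3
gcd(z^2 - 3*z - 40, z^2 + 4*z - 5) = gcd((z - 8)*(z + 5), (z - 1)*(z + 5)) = z + 5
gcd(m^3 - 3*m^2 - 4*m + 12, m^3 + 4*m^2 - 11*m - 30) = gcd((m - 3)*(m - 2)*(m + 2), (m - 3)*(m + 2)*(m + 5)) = m^2 - m - 6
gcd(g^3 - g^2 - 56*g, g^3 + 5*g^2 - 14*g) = g^2 + 7*g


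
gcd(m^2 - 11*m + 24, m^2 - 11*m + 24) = m^2 - 11*m + 24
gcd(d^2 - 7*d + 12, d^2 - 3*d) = d - 3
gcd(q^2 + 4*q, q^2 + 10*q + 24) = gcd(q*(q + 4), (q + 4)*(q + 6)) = q + 4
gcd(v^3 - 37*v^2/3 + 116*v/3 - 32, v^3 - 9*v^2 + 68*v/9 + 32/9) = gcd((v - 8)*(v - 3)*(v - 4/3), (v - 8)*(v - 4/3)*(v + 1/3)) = v^2 - 28*v/3 + 32/3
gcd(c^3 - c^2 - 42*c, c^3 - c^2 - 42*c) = c^3 - c^2 - 42*c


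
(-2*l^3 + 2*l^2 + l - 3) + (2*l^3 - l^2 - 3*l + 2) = l^2 - 2*l - 1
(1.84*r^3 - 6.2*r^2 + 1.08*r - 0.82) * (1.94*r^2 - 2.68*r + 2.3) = 3.5696*r^5 - 16.9592*r^4 + 22.9432*r^3 - 18.7452*r^2 + 4.6816*r - 1.886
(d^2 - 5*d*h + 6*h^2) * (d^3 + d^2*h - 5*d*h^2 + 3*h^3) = d^5 - 4*d^4*h - 4*d^3*h^2 + 34*d^2*h^3 - 45*d*h^4 + 18*h^5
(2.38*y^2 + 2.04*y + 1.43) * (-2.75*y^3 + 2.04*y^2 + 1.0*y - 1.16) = -6.545*y^5 - 0.7548*y^4 + 2.6091*y^3 + 2.1964*y^2 - 0.9364*y - 1.6588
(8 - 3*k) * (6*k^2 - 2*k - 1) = -18*k^3 + 54*k^2 - 13*k - 8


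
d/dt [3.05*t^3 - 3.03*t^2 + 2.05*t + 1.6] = 9.15*t^2 - 6.06*t + 2.05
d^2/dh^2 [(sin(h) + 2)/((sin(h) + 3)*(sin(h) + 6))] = (-sin(h)^5 + sin(h)^4 + 56*sin(h)^3 + 156*sin(h)^2 - 72)/((sin(h) + 3)^3*(sin(h) + 6)^3)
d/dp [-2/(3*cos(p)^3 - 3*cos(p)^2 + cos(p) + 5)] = -2*(3*cos(p) - 1)^2*sin(p)/(3*cos(p)^3 - 3*cos(p)^2 + cos(p) + 5)^2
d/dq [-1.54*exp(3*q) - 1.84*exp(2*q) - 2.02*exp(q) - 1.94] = (-4.62*exp(2*q) - 3.68*exp(q) - 2.02)*exp(q)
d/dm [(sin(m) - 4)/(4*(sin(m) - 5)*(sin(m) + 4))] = (8*sin(m) + cos(m)^2 - 25)*cos(m)/(4*(sin(m) - 5)^2*(sin(m) + 4)^2)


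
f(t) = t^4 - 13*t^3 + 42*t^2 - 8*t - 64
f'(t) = 4*t^3 - 39*t^2 + 84*t - 8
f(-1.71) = 146.05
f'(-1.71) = -285.68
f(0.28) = -63.23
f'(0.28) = 12.55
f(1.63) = -14.69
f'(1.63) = 42.62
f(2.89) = 19.64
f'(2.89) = 5.58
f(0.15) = -64.30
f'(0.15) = 3.74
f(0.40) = -61.29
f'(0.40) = 19.62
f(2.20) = 6.68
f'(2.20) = 30.63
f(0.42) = -60.88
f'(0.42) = 20.70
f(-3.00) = 770.00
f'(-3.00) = -719.00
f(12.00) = 4160.00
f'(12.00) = 2296.00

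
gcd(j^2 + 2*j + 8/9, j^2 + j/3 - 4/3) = j + 4/3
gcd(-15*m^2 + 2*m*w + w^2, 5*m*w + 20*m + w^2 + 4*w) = 5*m + w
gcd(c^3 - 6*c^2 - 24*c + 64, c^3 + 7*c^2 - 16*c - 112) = c + 4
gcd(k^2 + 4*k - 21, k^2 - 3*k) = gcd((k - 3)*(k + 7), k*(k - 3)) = k - 3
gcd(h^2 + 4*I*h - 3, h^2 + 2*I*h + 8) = 1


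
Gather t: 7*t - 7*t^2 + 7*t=-7*t^2 + 14*t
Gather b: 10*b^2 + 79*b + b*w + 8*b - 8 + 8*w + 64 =10*b^2 + b*(w + 87) + 8*w + 56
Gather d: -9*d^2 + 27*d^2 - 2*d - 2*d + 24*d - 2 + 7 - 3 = 18*d^2 + 20*d + 2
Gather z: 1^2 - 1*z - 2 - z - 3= -2*z - 4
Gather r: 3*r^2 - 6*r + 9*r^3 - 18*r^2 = 9*r^3 - 15*r^2 - 6*r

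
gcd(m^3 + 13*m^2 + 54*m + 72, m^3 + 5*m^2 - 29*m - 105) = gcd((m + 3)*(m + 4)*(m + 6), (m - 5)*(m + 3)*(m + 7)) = m + 3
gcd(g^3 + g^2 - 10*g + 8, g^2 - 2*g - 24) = g + 4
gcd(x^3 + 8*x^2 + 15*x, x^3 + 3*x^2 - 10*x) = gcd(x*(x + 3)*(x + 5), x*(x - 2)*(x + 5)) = x^2 + 5*x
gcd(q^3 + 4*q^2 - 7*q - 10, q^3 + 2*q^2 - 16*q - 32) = 1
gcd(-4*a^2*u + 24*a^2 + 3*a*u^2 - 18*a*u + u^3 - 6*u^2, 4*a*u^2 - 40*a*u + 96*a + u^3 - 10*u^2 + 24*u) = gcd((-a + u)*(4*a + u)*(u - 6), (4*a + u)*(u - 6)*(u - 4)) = 4*a*u - 24*a + u^2 - 6*u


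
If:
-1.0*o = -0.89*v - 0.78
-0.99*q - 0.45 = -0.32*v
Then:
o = 0.89*v + 0.78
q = 0.323232323232323*v - 0.454545454545455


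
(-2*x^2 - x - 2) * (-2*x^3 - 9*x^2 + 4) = 4*x^5 + 20*x^4 + 13*x^3 + 10*x^2 - 4*x - 8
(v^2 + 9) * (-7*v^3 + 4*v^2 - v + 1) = -7*v^5 + 4*v^4 - 64*v^3 + 37*v^2 - 9*v + 9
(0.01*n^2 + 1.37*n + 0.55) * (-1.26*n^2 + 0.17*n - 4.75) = -0.0126*n^4 - 1.7245*n^3 - 0.5076*n^2 - 6.414*n - 2.6125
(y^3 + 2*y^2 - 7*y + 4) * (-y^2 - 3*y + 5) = -y^5 - 5*y^4 + 6*y^3 + 27*y^2 - 47*y + 20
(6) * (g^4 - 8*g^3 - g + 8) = 6*g^4 - 48*g^3 - 6*g + 48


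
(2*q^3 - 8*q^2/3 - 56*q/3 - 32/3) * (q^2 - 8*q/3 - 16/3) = 2*q^5 - 8*q^4 - 200*q^3/9 + 160*q^2/3 + 128*q + 512/9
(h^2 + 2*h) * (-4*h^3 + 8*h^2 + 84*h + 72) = -4*h^5 + 100*h^3 + 240*h^2 + 144*h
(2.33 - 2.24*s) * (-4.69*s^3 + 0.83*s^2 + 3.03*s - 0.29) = 10.5056*s^4 - 12.7869*s^3 - 4.8533*s^2 + 7.7095*s - 0.6757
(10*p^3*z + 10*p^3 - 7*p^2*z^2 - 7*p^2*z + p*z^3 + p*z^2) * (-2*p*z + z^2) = -20*p^4*z^2 - 20*p^4*z + 24*p^3*z^3 + 24*p^3*z^2 - 9*p^2*z^4 - 9*p^2*z^3 + p*z^5 + p*z^4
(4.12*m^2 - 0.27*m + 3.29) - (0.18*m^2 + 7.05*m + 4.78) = 3.94*m^2 - 7.32*m - 1.49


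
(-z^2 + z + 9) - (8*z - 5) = -z^2 - 7*z + 14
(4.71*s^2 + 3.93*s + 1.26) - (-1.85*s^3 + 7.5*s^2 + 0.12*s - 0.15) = 1.85*s^3 - 2.79*s^2 + 3.81*s + 1.41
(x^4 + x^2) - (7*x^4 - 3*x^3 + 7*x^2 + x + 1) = -6*x^4 + 3*x^3 - 6*x^2 - x - 1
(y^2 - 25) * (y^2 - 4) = y^4 - 29*y^2 + 100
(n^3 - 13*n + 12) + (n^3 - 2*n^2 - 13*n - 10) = 2*n^3 - 2*n^2 - 26*n + 2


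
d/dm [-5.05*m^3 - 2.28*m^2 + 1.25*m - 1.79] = -15.15*m^2 - 4.56*m + 1.25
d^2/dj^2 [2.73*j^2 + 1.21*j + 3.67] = 5.46000000000000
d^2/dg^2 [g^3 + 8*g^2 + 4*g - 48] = 6*g + 16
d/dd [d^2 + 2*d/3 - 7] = 2*d + 2/3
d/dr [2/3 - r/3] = -1/3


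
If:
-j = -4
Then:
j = 4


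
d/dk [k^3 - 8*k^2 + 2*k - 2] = 3*k^2 - 16*k + 2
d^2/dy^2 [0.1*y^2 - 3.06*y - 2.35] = 0.200000000000000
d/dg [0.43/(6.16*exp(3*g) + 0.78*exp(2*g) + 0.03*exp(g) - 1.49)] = (-7.9464*exp(2*g) - 0.6708*exp(g) - 0.0129)*exp(g)/(6.16*exp(3*g) + 0.78*exp(2*g) + 0.03*exp(g) - 1.49)^2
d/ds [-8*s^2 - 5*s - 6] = -16*s - 5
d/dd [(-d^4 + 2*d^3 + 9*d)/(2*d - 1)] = 3*(-2*d^4 + 4*d^3 - 2*d^2 - 3)/(4*d^2 - 4*d + 1)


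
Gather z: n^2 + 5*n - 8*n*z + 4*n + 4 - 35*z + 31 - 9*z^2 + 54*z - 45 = n^2 + 9*n - 9*z^2 + z*(19 - 8*n) - 10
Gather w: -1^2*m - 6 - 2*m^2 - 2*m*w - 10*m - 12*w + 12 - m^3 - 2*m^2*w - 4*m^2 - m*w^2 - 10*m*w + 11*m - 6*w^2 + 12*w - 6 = -m^3 - 6*m^2 + w^2*(-m - 6) + w*(-2*m^2 - 12*m)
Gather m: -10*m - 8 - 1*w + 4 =-10*m - w - 4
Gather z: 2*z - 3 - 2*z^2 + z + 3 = -2*z^2 + 3*z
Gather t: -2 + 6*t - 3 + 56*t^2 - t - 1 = 56*t^2 + 5*t - 6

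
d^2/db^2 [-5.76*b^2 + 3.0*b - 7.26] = -11.5200000000000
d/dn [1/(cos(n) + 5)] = sin(n)/(cos(n) + 5)^2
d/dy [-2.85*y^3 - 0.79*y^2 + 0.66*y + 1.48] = -8.55*y^2 - 1.58*y + 0.66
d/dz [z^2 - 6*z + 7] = 2*z - 6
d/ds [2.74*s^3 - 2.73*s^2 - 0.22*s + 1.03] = 8.22*s^2 - 5.46*s - 0.22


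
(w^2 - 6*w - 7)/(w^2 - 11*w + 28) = (w + 1)/(w - 4)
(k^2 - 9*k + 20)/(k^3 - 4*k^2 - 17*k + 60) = (k - 4)/(k^2 + k - 12)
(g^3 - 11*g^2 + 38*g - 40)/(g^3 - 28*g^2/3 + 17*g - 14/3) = 3*(g^2 - 9*g + 20)/(3*g^2 - 22*g + 7)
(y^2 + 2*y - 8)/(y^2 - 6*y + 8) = (y + 4)/(y - 4)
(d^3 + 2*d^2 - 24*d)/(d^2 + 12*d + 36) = d*(d - 4)/(d + 6)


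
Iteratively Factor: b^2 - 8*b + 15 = (b - 5)*(b - 3)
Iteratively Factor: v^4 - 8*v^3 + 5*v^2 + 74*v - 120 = (v + 3)*(v^3 - 11*v^2 + 38*v - 40) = (v - 4)*(v + 3)*(v^2 - 7*v + 10) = (v - 5)*(v - 4)*(v + 3)*(v - 2)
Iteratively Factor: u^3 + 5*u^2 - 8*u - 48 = (u - 3)*(u^2 + 8*u + 16) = (u - 3)*(u + 4)*(u + 4)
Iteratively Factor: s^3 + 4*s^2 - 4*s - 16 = (s + 4)*(s^2 - 4) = (s - 2)*(s + 4)*(s + 2)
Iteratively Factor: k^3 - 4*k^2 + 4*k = (k)*(k^2 - 4*k + 4) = k*(k - 2)*(k - 2)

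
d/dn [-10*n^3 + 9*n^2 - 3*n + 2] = -30*n^2 + 18*n - 3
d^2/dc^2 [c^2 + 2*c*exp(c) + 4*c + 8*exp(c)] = 2*c*exp(c) + 12*exp(c) + 2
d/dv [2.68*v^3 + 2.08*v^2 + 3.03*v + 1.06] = 8.04*v^2 + 4.16*v + 3.03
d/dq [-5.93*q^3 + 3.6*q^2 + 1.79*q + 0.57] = -17.79*q^2 + 7.2*q + 1.79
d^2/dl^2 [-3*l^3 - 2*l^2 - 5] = -18*l - 4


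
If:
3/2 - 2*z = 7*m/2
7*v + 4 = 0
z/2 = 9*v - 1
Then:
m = 365/49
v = -4/7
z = -86/7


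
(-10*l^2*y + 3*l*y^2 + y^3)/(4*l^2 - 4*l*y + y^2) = y*(5*l + y)/(-2*l + y)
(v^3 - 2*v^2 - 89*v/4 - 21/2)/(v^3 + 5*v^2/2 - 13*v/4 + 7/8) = 2*(2*v^2 - 11*v - 6)/(4*v^2 - 4*v + 1)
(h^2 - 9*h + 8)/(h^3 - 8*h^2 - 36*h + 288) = (h - 1)/(h^2 - 36)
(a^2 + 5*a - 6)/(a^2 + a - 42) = (a^2 + 5*a - 6)/(a^2 + a - 42)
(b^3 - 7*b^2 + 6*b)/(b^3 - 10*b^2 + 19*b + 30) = b*(b - 1)/(b^2 - 4*b - 5)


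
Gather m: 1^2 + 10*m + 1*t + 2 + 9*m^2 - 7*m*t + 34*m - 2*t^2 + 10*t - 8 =9*m^2 + m*(44 - 7*t) - 2*t^2 + 11*t - 5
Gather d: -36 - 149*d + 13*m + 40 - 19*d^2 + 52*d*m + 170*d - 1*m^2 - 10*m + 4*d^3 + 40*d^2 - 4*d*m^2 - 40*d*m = 4*d^3 + 21*d^2 + d*(-4*m^2 + 12*m + 21) - m^2 + 3*m + 4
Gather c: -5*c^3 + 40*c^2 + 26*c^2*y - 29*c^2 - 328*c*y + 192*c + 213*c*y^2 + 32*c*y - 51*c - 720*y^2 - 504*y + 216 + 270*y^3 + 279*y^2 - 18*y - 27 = -5*c^3 + c^2*(26*y + 11) + c*(213*y^2 - 296*y + 141) + 270*y^3 - 441*y^2 - 522*y + 189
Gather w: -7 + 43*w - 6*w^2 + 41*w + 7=-6*w^2 + 84*w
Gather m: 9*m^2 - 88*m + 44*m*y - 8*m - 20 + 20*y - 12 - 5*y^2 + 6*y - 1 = 9*m^2 + m*(44*y - 96) - 5*y^2 + 26*y - 33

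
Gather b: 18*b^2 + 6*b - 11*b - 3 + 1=18*b^2 - 5*b - 2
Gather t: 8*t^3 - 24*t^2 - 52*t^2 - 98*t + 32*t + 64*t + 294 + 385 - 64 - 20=8*t^3 - 76*t^2 - 2*t + 595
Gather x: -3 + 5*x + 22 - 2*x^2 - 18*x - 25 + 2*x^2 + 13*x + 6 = 0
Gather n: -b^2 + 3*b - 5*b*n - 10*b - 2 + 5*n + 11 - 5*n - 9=-b^2 - 5*b*n - 7*b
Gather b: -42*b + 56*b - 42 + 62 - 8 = 14*b + 12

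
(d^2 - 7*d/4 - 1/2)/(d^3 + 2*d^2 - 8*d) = (d + 1/4)/(d*(d + 4))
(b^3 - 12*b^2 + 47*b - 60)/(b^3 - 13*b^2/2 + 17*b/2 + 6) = 2*(b - 5)/(2*b + 1)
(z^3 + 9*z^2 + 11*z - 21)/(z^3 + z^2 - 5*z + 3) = (z + 7)/(z - 1)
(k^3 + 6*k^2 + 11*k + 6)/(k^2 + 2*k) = k + 4 + 3/k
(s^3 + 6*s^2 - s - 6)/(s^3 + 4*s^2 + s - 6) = (s^2 + 7*s + 6)/(s^2 + 5*s + 6)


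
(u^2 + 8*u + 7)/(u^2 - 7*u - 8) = (u + 7)/(u - 8)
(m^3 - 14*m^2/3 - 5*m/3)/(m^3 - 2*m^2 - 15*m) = (m + 1/3)/(m + 3)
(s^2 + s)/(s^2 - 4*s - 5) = s/(s - 5)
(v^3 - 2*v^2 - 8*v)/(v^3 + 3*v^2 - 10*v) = (v^2 - 2*v - 8)/(v^2 + 3*v - 10)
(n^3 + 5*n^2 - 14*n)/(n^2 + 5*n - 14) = n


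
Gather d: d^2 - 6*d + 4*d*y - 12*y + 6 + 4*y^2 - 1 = d^2 + d*(4*y - 6) + 4*y^2 - 12*y + 5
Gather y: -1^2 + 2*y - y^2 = -y^2 + 2*y - 1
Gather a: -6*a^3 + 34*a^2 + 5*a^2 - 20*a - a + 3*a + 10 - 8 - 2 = -6*a^3 + 39*a^2 - 18*a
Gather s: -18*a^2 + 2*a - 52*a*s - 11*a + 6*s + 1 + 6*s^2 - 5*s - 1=-18*a^2 - 9*a + 6*s^2 + s*(1 - 52*a)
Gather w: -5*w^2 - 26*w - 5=-5*w^2 - 26*w - 5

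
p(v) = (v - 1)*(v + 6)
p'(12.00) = 29.00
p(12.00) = 198.00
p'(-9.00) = -13.00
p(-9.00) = 30.00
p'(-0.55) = 3.90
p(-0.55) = -8.45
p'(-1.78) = 1.44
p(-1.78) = -11.73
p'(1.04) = 7.08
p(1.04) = 0.28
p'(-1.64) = 1.72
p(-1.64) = -11.51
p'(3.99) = 12.98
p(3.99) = 29.87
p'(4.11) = 13.22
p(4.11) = 31.44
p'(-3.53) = -2.06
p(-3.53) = -11.19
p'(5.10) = 15.20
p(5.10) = 45.51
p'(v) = 2*v + 5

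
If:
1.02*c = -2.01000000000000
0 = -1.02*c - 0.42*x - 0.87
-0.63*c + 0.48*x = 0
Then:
No Solution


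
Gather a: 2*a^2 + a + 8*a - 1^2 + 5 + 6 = 2*a^2 + 9*a + 10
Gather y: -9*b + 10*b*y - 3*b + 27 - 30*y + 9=-12*b + y*(10*b - 30) + 36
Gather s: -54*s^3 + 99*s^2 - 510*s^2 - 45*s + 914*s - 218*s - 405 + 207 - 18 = -54*s^3 - 411*s^2 + 651*s - 216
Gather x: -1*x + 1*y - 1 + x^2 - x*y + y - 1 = x^2 + x*(-y - 1) + 2*y - 2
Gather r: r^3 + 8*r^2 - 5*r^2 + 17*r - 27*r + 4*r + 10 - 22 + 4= r^3 + 3*r^2 - 6*r - 8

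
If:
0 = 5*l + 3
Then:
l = -3/5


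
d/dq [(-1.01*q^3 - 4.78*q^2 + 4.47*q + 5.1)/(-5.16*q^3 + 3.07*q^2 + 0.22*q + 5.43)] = (1.77635683940025e-15*q^5 - 27.7655*q^4 + 45.686*q^3 + 47.7206*q^2 - 83.2248*q + 23.1501)/(26.6256*q^6 - 31.6824*q^5 + 7.1545*q^4 - 54.6868*q^3 + 33.3886*q^2 + 2.3892*q + 29.4849)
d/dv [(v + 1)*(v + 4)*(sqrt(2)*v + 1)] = 3*sqrt(2)*v^2 + 2*v + 10*sqrt(2)*v + 5 + 4*sqrt(2)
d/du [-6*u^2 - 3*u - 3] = -12*u - 3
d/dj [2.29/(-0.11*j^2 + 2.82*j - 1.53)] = (0.5038*j - 6.4578)/(0.11*j^2 - 2.82*j + 1.53)^2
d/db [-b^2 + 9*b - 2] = 9 - 2*b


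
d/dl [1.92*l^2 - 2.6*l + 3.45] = 3.84*l - 2.6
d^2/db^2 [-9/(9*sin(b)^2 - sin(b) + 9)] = 9*(324*sin(b)^4 - 27*sin(b)^3 - 809*sin(b)^2 + 63*sin(b) + 160)/(9*sin(b)^2 - sin(b) + 9)^3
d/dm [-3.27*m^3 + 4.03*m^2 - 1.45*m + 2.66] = -9.81*m^2 + 8.06*m - 1.45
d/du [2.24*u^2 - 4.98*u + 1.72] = 4.48*u - 4.98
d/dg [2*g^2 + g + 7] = 4*g + 1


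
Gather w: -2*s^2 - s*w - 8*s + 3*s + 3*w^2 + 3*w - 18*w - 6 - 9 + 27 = -2*s^2 - 5*s + 3*w^2 + w*(-s - 15) + 12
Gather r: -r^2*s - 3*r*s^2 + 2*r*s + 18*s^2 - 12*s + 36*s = -r^2*s + r*(-3*s^2 + 2*s) + 18*s^2 + 24*s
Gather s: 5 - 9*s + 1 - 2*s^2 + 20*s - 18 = -2*s^2 + 11*s - 12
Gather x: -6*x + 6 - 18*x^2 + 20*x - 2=-18*x^2 + 14*x + 4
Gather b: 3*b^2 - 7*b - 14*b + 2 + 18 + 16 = 3*b^2 - 21*b + 36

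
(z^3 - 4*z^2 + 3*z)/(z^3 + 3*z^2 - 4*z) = (z - 3)/(z + 4)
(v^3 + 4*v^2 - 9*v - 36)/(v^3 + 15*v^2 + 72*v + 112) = (v^2 - 9)/(v^2 + 11*v + 28)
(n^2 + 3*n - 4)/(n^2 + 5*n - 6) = (n + 4)/(n + 6)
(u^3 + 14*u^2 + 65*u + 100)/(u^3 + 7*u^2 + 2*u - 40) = (u + 5)/(u - 2)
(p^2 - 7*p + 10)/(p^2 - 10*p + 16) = (p - 5)/(p - 8)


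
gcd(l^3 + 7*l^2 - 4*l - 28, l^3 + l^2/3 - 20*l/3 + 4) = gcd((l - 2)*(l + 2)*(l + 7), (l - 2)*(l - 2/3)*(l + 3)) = l - 2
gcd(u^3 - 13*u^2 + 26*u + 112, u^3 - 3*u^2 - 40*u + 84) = u - 7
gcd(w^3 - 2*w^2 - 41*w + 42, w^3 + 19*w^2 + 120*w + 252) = w + 6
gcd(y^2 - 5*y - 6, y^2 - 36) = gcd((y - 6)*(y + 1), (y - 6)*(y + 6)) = y - 6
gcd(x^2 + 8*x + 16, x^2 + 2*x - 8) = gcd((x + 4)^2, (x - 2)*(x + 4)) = x + 4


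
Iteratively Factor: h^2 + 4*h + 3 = (h + 3)*(h + 1)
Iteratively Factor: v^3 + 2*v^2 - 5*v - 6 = (v - 2)*(v^2 + 4*v + 3) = (v - 2)*(v + 3)*(v + 1)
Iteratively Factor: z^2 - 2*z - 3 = (z + 1)*(z - 3)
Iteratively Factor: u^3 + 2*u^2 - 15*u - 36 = (u + 3)*(u^2 - u - 12) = (u + 3)^2*(u - 4)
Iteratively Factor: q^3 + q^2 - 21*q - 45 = (q + 3)*(q^2 - 2*q - 15) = (q - 5)*(q + 3)*(q + 3)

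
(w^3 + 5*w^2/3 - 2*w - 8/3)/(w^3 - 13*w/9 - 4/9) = 3*(w + 2)/(3*w + 1)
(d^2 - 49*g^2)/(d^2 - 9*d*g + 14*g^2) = (d + 7*g)/(d - 2*g)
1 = 1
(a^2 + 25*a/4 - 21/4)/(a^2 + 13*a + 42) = (a - 3/4)/(a + 6)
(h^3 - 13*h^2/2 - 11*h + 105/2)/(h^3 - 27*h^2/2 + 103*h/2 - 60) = (h^2 - 4*h - 21)/(h^2 - 11*h + 24)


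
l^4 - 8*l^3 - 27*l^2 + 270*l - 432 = (l - 8)*(l - 3)^2*(l + 6)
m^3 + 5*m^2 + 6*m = m*(m + 2)*(m + 3)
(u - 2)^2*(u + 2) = u^3 - 2*u^2 - 4*u + 8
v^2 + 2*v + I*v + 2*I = (v + 2)*(v + I)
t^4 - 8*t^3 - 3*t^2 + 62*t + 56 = (t - 7)*(t - 4)*(t + 1)*(t + 2)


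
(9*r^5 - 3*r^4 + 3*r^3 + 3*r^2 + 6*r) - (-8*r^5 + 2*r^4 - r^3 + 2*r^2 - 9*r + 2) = 17*r^5 - 5*r^4 + 4*r^3 + r^2 + 15*r - 2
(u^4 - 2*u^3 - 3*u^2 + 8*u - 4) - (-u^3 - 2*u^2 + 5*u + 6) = u^4 - u^3 - u^2 + 3*u - 10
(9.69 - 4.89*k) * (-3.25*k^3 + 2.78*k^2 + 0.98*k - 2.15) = 15.8925*k^4 - 45.0867*k^3 + 22.146*k^2 + 20.0097*k - 20.8335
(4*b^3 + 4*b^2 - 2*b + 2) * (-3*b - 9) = -12*b^4 - 48*b^3 - 30*b^2 + 12*b - 18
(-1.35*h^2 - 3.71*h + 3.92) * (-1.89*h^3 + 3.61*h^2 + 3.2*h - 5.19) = 2.5515*h^5 + 2.1384*h^4 - 25.1219*h^3 + 9.2857*h^2 + 31.7989*h - 20.3448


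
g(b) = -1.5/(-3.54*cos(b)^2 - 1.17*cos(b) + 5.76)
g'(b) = -1.5*(-7.08*sin(b)*cos(b) - 1.17*sin(b))/(-3.54*cos(b)^2 - 1.17*cos(b) + 5.76)^2 = (10.62*cos(b) + 1.755)*sin(b)/(3.54*cos(b)^2 + 1.17*cos(b) - 5.76)^2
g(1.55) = -0.26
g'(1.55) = 0.06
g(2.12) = -0.28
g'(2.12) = -0.11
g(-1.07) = -0.34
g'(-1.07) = -0.31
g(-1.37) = -0.28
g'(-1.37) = -0.13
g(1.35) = -0.28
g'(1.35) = 0.14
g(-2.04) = -0.27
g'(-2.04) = 0.09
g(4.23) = -0.27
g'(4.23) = 0.09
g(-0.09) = -1.38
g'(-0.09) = -0.94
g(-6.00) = -1.09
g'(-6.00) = 1.77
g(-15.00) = -0.33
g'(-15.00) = 0.19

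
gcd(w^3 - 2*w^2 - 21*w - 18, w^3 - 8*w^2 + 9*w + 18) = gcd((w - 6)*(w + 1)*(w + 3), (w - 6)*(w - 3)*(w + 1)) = w^2 - 5*w - 6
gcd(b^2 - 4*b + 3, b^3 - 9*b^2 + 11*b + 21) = b - 3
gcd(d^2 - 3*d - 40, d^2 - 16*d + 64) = d - 8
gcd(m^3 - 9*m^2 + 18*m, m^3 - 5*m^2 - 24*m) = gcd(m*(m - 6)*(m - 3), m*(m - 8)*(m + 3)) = m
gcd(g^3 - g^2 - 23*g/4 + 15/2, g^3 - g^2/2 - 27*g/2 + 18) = g - 3/2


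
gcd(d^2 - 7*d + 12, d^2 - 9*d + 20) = d - 4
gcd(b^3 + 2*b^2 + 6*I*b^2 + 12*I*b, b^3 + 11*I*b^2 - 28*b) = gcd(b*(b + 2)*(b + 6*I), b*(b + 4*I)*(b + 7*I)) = b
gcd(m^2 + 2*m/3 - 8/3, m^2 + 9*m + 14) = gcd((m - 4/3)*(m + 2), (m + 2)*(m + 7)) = m + 2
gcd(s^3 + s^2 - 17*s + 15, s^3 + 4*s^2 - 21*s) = s - 3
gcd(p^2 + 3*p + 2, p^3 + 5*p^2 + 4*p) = p + 1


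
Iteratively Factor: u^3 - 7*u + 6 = (u + 3)*(u^2 - 3*u + 2) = (u - 1)*(u + 3)*(u - 2)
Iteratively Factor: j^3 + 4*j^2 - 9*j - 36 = (j + 3)*(j^2 + j - 12) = (j - 3)*(j + 3)*(j + 4)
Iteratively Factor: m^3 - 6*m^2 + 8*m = (m - 2)*(m^2 - 4*m) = m*(m - 2)*(m - 4)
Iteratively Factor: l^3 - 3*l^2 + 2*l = (l - 1)*(l^2 - 2*l) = (l - 2)*(l - 1)*(l)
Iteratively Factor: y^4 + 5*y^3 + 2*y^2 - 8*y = (y + 2)*(y^3 + 3*y^2 - 4*y) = (y - 1)*(y + 2)*(y^2 + 4*y) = (y - 1)*(y + 2)*(y + 4)*(y)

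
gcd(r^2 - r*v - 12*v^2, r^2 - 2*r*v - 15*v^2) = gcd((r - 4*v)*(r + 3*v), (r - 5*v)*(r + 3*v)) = r + 3*v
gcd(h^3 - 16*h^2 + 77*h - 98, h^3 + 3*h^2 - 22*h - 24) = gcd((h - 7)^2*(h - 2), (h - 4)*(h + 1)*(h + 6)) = 1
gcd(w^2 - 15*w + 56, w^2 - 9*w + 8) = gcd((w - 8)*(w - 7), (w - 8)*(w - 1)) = w - 8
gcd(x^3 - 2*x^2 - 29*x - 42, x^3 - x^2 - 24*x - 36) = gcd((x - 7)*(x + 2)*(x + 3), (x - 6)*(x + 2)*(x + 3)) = x^2 + 5*x + 6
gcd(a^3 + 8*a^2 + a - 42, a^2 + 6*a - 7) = a + 7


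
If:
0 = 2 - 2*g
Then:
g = 1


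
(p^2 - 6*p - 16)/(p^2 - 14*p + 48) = (p + 2)/(p - 6)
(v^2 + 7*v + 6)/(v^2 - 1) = (v + 6)/(v - 1)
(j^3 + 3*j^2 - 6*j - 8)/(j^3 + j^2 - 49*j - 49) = (j^2 + 2*j - 8)/(j^2 - 49)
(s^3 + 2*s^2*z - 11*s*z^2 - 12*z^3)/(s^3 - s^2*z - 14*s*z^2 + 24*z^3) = (-s - z)/(-s + 2*z)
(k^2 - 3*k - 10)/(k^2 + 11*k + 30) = (k^2 - 3*k - 10)/(k^2 + 11*k + 30)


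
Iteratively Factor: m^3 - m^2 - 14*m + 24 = (m + 4)*(m^2 - 5*m + 6) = (m - 2)*(m + 4)*(m - 3)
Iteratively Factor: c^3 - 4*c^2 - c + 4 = (c + 1)*(c^2 - 5*c + 4) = (c - 1)*(c + 1)*(c - 4)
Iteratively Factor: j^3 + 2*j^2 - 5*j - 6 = (j - 2)*(j^2 + 4*j + 3) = (j - 2)*(j + 1)*(j + 3)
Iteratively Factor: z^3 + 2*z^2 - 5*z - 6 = (z + 3)*(z^2 - z - 2) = (z + 1)*(z + 3)*(z - 2)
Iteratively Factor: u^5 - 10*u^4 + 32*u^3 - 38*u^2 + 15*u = (u)*(u^4 - 10*u^3 + 32*u^2 - 38*u + 15) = u*(u - 1)*(u^3 - 9*u^2 + 23*u - 15) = u*(u - 5)*(u - 1)*(u^2 - 4*u + 3) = u*(u - 5)*(u - 1)^2*(u - 3)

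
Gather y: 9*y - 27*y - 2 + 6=4 - 18*y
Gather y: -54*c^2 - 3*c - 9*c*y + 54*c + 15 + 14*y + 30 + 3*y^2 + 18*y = -54*c^2 + 51*c + 3*y^2 + y*(32 - 9*c) + 45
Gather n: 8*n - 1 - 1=8*n - 2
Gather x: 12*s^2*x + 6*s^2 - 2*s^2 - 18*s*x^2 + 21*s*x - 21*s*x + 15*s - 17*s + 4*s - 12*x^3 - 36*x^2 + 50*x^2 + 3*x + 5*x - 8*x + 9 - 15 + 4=12*s^2*x + 4*s^2 + 2*s - 12*x^3 + x^2*(14 - 18*s) - 2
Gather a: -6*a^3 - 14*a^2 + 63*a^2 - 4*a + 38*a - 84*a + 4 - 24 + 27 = -6*a^3 + 49*a^2 - 50*a + 7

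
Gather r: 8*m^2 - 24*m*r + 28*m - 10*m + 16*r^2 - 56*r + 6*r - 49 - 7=8*m^2 + 18*m + 16*r^2 + r*(-24*m - 50) - 56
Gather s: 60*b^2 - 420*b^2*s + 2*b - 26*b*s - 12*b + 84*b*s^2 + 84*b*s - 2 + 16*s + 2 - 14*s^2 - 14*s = 60*b^2 - 10*b + s^2*(84*b - 14) + s*(-420*b^2 + 58*b + 2)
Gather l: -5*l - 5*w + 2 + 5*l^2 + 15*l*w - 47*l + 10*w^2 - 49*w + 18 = 5*l^2 + l*(15*w - 52) + 10*w^2 - 54*w + 20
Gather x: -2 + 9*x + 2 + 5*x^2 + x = 5*x^2 + 10*x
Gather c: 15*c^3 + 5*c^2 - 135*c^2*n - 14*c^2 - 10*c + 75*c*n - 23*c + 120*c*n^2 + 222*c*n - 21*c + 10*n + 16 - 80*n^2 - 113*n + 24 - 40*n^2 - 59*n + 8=15*c^3 + c^2*(-135*n - 9) + c*(120*n^2 + 297*n - 54) - 120*n^2 - 162*n + 48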